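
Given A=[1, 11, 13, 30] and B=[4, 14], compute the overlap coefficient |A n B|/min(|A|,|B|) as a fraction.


A intersect B = []
|A intersect B| = 0
min(|A|, |B|) = min(4, 2) = 2
Overlap = 0 / 2 = 0

0


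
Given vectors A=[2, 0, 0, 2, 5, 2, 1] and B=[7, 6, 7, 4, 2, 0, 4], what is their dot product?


Dot product = sum of element-wise products
A[0]*B[0] = 2*7 = 14
A[1]*B[1] = 0*6 = 0
A[2]*B[2] = 0*7 = 0
A[3]*B[3] = 2*4 = 8
A[4]*B[4] = 5*2 = 10
A[5]*B[5] = 2*0 = 0
A[6]*B[6] = 1*4 = 4
Sum = 14 + 0 + 0 + 8 + 10 + 0 + 4 = 36

36


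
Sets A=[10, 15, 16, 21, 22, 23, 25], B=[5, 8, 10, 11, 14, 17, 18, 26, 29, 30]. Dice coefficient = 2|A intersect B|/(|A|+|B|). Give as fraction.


A intersect B = [10]
|A intersect B| = 1
|A| = 7, |B| = 10
Dice = 2*1 / (7+10)
= 2 / 17 = 2/17

2/17


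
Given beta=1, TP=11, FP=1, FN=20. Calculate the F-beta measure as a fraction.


P = TP/(TP+FP) = 11/12 = 11/12
R = TP/(TP+FN) = 11/31 = 11/31
beta^2 = 1^2 = 1
(1 + beta^2) = 2
Numerator = (1+beta^2)*P*R = 121/186
Denominator = beta^2*P + R = 11/12 + 11/31 = 473/372
F_beta = 22/43

22/43


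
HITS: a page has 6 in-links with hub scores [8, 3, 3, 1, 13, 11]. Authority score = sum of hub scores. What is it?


Authority = sum of hub scores of in-linkers
In-link 1: hub score = 8
In-link 2: hub score = 3
In-link 3: hub score = 3
In-link 4: hub score = 1
In-link 5: hub score = 13
In-link 6: hub score = 11
Authority = 8 + 3 + 3 + 1 + 13 + 11 = 39

39


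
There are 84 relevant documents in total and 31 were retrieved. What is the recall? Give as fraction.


Recall = retrieved_relevant / total_relevant
= 31 / 84
= 31 / (31 + 53)
= 31/84

31/84


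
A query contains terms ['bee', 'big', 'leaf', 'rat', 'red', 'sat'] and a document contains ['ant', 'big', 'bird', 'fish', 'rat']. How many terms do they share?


Query terms: ['bee', 'big', 'leaf', 'rat', 'red', 'sat']
Document terms: ['ant', 'big', 'bird', 'fish', 'rat']
Common terms: ['big', 'rat']
Overlap count = 2

2


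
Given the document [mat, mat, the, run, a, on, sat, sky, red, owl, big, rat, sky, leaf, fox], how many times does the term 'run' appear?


Document has 15 words
Scanning for 'run':
Found at positions: [3]
Count = 1

1


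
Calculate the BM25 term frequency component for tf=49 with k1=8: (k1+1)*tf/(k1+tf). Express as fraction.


BM25 TF component = (k1+1)*tf / (k1+tf)
k1 = 8, tf = 49
Numerator = (8+1)*49 = 441
Denominator = 8 + 49 = 57
= 441/57 = 147/19

147/19


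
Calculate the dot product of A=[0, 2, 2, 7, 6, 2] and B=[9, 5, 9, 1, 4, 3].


Dot product = sum of element-wise products
A[0]*B[0] = 0*9 = 0
A[1]*B[1] = 2*5 = 10
A[2]*B[2] = 2*9 = 18
A[3]*B[3] = 7*1 = 7
A[4]*B[4] = 6*4 = 24
A[5]*B[5] = 2*3 = 6
Sum = 0 + 10 + 18 + 7 + 24 + 6 = 65

65


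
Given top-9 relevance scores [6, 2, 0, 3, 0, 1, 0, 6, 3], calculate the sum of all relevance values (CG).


Cumulative Gain = sum of relevance scores
Position 1: rel=6, running sum=6
Position 2: rel=2, running sum=8
Position 3: rel=0, running sum=8
Position 4: rel=3, running sum=11
Position 5: rel=0, running sum=11
Position 6: rel=1, running sum=12
Position 7: rel=0, running sum=12
Position 8: rel=6, running sum=18
Position 9: rel=3, running sum=21
CG = 21

21


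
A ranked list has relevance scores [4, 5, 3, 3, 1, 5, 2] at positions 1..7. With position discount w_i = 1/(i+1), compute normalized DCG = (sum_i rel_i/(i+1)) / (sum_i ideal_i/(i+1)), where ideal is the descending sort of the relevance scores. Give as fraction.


Position discount weights w_i = 1/(i+1) for i=1..7:
Weights = [1/2, 1/3, 1/4, 1/5, 1/6, 1/7, 1/8]
Actual relevance: [4, 5, 3, 3, 1, 5, 2]
DCG = 4/2 + 5/3 + 3/4 + 3/5 + 1/6 + 5/7 + 2/8 = 1291/210
Ideal relevance (sorted desc): [5, 5, 4, 3, 3, 2, 1]
Ideal DCG = 5/2 + 5/3 + 4/4 + 3/5 + 3/6 + 2/7 + 1/8 = 5609/840
nDCG = DCG / ideal_DCG = 1291/210 / 5609/840 = 5164/5609

5164/5609


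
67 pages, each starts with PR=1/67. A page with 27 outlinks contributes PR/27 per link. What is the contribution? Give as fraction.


Initial PR = 1/67 = 1/67
Outlinks = 27
Contribution per link = PR / outlinks
= 1/67 / 27
= 1/1809

1/1809


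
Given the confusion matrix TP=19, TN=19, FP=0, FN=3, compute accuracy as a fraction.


Accuracy = (TP + TN) / (TP + TN + FP + FN)
TP + TN = 19 + 19 = 38
Total = 19 + 19 + 0 + 3 = 41
Accuracy = 38 / 41 = 38/41

38/41


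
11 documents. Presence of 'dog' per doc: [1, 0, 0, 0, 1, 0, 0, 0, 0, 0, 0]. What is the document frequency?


Checking each document for 'dog':
Doc 1: present
Doc 2: absent
Doc 3: absent
Doc 4: absent
Doc 5: present
Doc 6: absent
Doc 7: absent
Doc 8: absent
Doc 9: absent
Doc 10: absent
Doc 11: absent
df = sum of presences = 1 + 0 + 0 + 0 + 1 + 0 + 0 + 0 + 0 + 0 + 0 = 2

2


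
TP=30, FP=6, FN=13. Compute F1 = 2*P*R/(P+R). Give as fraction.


F1 = 2 * P * R / (P + R)
P = TP/(TP+FP) = 30/36 = 5/6
R = TP/(TP+FN) = 30/43 = 30/43
2 * P * R = 2 * 5/6 * 30/43 = 50/43
P + R = 5/6 + 30/43 = 395/258
F1 = 50/43 / 395/258 = 60/79

60/79


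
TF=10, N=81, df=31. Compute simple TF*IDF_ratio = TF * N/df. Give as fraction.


TF * (N/df)
= 10 * (81/31)
= 10 * 81/31
= 810/31

810/31


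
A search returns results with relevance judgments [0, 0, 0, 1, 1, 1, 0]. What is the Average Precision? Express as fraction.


Computing P@k for each relevant position:
Position 1: not relevant
Position 2: not relevant
Position 3: not relevant
Position 4: relevant, P@4 = 1/4 = 1/4
Position 5: relevant, P@5 = 2/5 = 2/5
Position 6: relevant, P@6 = 3/6 = 1/2
Position 7: not relevant
Sum of P@k = 1/4 + 2/5 + 1/2 = 23/20
AP = 23/20 / 3 = 23/60

23/60


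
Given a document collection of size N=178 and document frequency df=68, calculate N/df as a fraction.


IDF ratio = N / df
= 178 / 68
= 89/34

89/34


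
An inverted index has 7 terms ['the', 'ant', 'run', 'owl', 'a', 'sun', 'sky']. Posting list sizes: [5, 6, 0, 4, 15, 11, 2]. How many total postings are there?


Summing posting list sizes:
'the': 5 postings
'ant': 6 postings
'run': 0 postings
'owl': 4 postings
'a': 15 postings
'sun': 11 postings
'sky': 2 postings
Total = 5 + 6 + 0 + 4 + 15 + 11 + 2 = 43

43


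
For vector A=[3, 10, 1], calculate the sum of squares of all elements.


|A|^2 = sum of squared components
A[0]^2 = 3^2 = 9
A[1]^2 = 10^2 = 100
A[2]^2 = 1^2 = 1
Sum = 9 + 100 + 1 = 110

110


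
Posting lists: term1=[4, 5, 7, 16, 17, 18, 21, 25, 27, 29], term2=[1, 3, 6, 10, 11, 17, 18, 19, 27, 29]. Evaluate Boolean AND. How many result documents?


Boolean AND: find intersection of posting lists
term1 docs: [4, 5, 7, 16, 17, 18, 21, 25, 27, 29]
term2 docs: [1, 3, 6, 10, 11, 17, 18, 19, 27, 29]
Intersection: [17, 18, 27, 29]
|intersection| = 4

4


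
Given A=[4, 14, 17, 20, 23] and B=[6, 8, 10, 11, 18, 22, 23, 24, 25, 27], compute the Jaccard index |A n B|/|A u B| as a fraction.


A intersect B = [23]
|A intersect B| = 1
A union B = [4, 6, 8, 10, 11, 14, 17, 18, 20, 22, 23, 24, 25, 27]
|A union B| = 14
Jaccard = 1/14 = 1/14

1/14


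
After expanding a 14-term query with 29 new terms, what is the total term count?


Original terms: 14
Expansion terms: 29
Total = 14 + 29 = 43

43


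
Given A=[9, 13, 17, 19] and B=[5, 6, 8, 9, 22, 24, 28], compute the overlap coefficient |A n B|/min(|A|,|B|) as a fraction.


A intersect B = [9]
|A intersect B| = 1
min(|A|, |B|) = min(4, 7) = 4
Overlap = 1 / 4 = 1/4

1/4


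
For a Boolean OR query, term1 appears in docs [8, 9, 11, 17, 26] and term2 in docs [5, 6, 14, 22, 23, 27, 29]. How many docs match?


Boolean OR: find union of posting lists
term1 docs: [8, 9, 11, 17, 26]
term2 docs: [5, 6, 14, 22, 23, 27, 29]
Union: [5, 6, 8, 9, 11, 14, 17, 22, 23, 26, 27, 29]
|union| = 12

12


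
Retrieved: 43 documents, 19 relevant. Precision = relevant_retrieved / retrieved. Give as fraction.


Precision = relevant_retrieved / total_retrieved
= 19 / 43
= 19 / (19 + 24)
= 19/43

19/43


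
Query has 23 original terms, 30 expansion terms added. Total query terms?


Original terms: 23
Expansion terms: 30
Total = 23 + 30 = 53

53


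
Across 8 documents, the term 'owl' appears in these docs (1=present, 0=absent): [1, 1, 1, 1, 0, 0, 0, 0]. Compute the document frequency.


Checking each document for 'owl':
Doc 1: present
Doc 2: present
Doc 3: present
Doc 4: present
Doc 5: absent
Doc 6: absent
Doc 7: absent
Doc 8: absent
df = sum of presences = 1 + 1 + 1 + 1 + 0 + 0 + 0 + 0 = 4

4


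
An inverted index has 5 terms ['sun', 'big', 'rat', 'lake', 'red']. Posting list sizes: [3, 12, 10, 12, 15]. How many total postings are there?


Summing posting list sizes:
'sun': 3 postings
'big': 12 postings
'rat': 10 postings
'lake': 12 postings
'red': 15 postings
Total = 3 + 12 + 10 + 12 + 15 = 52

52


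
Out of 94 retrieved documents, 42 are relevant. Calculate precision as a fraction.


Precision = relevant_retrieved / total_retrieved
= 42 / 94
= 42 / (42 + 52)
= 21/47

21/47


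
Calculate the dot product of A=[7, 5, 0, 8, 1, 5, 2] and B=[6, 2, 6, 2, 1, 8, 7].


Dot product = sum of element-wise products
A[0]*B[0] = 7*6 = 42
A[1]*B[1] = 5*2 = 10
A[2]*B[2] = 0*6 = 0
A[3]*B[3] = 8*2 = 16
A[4]*B[4] = 1*1 = 1
A[5]*B[5] = 5*8 = 40
A[6]*B[6] = 2*7 = 14
Sum = 42 + 10 + 0 + 16 + 1 + 40 + 14 = 123

123


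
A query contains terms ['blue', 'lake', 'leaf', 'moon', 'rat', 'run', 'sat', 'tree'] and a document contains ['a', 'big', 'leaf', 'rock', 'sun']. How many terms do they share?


Query terms: ['blue', 'lake', 'leaf', 'moon', 'rat', 'run', 'sat', 'tree']
Document terms: ['a', 'big', 'leaf', 'rock', 'sun']
Common terms: ['leaf']
Overlap count = 1

1


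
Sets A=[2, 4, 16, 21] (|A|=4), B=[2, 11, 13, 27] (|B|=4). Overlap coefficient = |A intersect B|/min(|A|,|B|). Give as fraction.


A intersect B = [2]
|A intersect B| = 1
min(|A|, |B|) = min(4, 4) = 4
Overlap = 1 / 4 = 1/4

1/4


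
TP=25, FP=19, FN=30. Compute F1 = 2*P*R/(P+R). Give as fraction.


F1 = 2 * P * R / (P + R)
P = TP/(TP+FP) = 25/44 = 25/44
R = TP/(TP+FN) = 25/55 = 5/11
2 * P * R = 2 * 25/44 * 5/11 = 125/242
P + R = 25/44 + 5/11 = 45/44
F1 = 125/242 / 45/44 = 50/99

50/99


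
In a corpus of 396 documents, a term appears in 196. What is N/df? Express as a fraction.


IDF ratio = N / df
= 396 / 196
= 99/49

99/49


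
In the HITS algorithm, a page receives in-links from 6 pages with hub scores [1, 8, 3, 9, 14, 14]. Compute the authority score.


Authority = sum of hub scores of in-linkers
In-link 1: hub score = 1
In-link 2: hub score = 8
In-link 3: hub score = 3
In-link 4: hub score = 9
In-link 5: hub score = 14
In-link 6: hub score = 14
Authority = 1 + 8 + 3 + 9 + 14 + 14 = 49

49


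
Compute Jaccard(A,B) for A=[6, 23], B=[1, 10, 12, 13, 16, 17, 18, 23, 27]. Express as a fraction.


A intersect B = [23]
|A intersect B| = 1
A union B = [1, 6, 10, 12, 13, 16, 17, 18, 23, 27]
|A union B| = 10
Jaccard = 1/10 = 1/10

1/10


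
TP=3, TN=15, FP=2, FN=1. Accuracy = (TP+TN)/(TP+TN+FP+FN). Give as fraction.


Accuracy = (TP + TN) / (TP + TN + FP + FN)
TP + TN = 3 + 15 = 18
Total = 3 + 15 + 2 + 1 = 21
Accuracy = 18 / 21 = 6/7

6/7


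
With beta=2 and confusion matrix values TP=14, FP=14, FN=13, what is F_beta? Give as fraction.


P = TP/(TP+FP) = 14/28 = 1/2
R = TP/(TP+FN) = 14/27 = 14/27
beta^2 = 2^2 = 4
(1 + beta^2) = 5
Numerator = (1+beta^2)*P*R = 35/27
Denominator = beta^2*P + R = 2 + 14/27 = 68/27
F_beta = 35/68

35/68


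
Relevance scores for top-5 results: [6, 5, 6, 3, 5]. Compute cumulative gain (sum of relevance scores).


Cumulative Gain = sum of relevance scores
Position 1: rel=6, running sum=6
Position 2: rel=5, running sum=11
Position 3: rel=6, running sum=17
Position 4: rel=3, running sum=20
Position 5: rel=5, running sum=25
CG = 25

25


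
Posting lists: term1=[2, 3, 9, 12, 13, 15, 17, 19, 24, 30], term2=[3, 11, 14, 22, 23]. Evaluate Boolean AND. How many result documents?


Boolean AND: find intersection of posting lists
term1 docs: [2, 3, 9, 12, 13, 15, 17, 19, 24, 30]
term2 docs: [3, 11, 14, 22, 23]
Intersection: [3]
|intersection| = 1

1


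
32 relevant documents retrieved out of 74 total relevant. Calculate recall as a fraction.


Recall = retrieved_relevant / total_relevant
= 32 / 74
= 32 / (32 + 42)
= 16/37

16/37


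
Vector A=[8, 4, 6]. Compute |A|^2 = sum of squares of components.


|A|^2 = sum of squared components
A[0]^2 = 8^2 = 64
A[1]^2 = 4^2 = 16
A[2]^2 = 6^2 = 36
Sum = 64 + 16 + 36 = 116

116


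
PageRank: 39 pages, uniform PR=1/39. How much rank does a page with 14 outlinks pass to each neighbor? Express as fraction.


Initial PR = 1/39 = 1/39
Outlinks = 14
Contribution per link = PR / outlinks
= 1/39 / 14
= 1/546

1/546


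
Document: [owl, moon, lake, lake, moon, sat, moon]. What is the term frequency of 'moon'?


Document has 7 words
Scanning for 'moon':
Found at positions: [1, 4, 6]
Count = 3

3


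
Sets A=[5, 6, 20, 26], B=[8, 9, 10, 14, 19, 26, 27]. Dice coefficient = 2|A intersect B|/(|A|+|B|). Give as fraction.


A intersect B = [26]
|A intersect B| = 1
|A| = 4, |B| = 7
Dice = 2*1 / (4+7)
= 2 / 11 = 2/11

2/11


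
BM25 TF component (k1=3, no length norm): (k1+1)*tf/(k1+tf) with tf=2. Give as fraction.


BM25 TF component = (k1+1)*tf / (k1+tf)
k1 = 3, tf = 2
Numerator = (3+1)*2 = 8
Denominator = 3 + 2 = 5
= 8/5 = 8/5

8/5


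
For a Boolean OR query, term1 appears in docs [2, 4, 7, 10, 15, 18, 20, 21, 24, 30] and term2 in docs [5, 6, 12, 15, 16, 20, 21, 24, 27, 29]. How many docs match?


Boolean OR: find union of posting lists
term1 docs: [2, 4, 7, 10, 15, 18, 20, 21, 24, 30]
term2 docs: [5, 6, 12, 15, 16, 20, 21, 24, 27, 29]
Union: [2, 4, 5, 6, 7, 10, 12, 15, 16, 18, 20, 21, 24, 27, 29, 30]
|union| = 16

16


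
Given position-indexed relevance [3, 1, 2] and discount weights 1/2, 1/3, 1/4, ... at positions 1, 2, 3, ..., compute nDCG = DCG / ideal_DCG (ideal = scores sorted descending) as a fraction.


Position discount weights w_i = 1/(i+1) for i=1..3:
Weights = [1/2, 1/3, 1/4]
Actual relevance: [3, 1, 2]
DCG = 3/2 + 1/3 + 2/4 = 7/3
Ideal relevance (sorted desc): [3, 2, 1]
Ideal DCG = 3/2 + 2/3 + 1/4 = 29/12
nDCG = DCG / ideal_DCG = 7/3 / 29/12 = 28/29

28/29


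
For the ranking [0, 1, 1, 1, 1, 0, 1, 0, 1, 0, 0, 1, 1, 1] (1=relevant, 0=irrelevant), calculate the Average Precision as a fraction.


Computing P@k for each relevant position:
Position 1: not relevant
Position 2: relevant, P@2 = 1/2 = 1/2
Position 3: relevant, P@3 = 2/3 = 2/3
Position 4: relevant, P@4 = 3/4 = 3/4
Position 5: relevant, P@5 = 4/5 = 4/5
Position 6: not relevant
Position 7: relevant, P@7 = 5/7 = 5/7
Position 8: not relevant
Position 9: relevant, P@9 = 6/9 = 2/3
Position 10: not relevant
Position 11: not relevant
Position 12: relevant, P@12 = 7/12 = 7/12
Position 13: relevant, P@13 = 8/13 = 8/13
Position 14: relevant, P@14 = 9/14 = 9/14
Sum of P@k = 1/2 + 2/3 + 3/4 + 4/5 + 5/7 + 2/3 + 7/12 + 8/13 + 9/14 = 8107/1365
AP = 8107/1365 / 9 = 8107/12285

8107/12285


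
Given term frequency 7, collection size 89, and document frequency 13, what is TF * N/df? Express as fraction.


TF * (N/df)
= 7 * (89/13)
= 7 * 89/13
= 623/13

623/13


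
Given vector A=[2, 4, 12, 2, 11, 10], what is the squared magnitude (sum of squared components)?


|A|^2 = sum of squared components
A[0]^2 = 2^2 = 4
A[1]^2 = 4^2 = 16
A[2]^2 = 12^2 = 144
A[3]^2 = 2^2 = 4
A[4]^2 = 11^2 = 121
A[5]^2 = 10^2 = 100
Sum = 4 + 16 + 144 + 4 + 121 + 100 = 389

389


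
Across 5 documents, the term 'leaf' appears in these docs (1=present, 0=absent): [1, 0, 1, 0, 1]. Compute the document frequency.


Checking each document for 'leaf':
Doc 1: present
Doc 2: absent
Doc 3: present
Doc 4: absent
Doc 5: present
df = sum of presences = 1 + 0 + 1 + 0 + 1 = 3

3


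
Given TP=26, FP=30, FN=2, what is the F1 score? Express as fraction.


F1 = 2 * P * R / (P + R)
P = TP/(TP+FP) = 26/56 = 13/28
R = TP/(TP+FN) = 26/28 = 13/14
2 * P * R = 2 * 13/28 * 13/14 = 169/196
P + R = 13/28 + 13/14 = 39/28
F1 = 169/196 / 39/28 = 13/21

13/21


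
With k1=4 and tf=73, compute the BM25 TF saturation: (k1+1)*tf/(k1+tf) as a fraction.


BM25 TF component = (k1+1)*tf / (k1+tf)
k1 = 4, tf = 73
Numerator = (4+1)*73 = 365
Denominator = 4 + 73 = 77
= 365/77 = 365/77

365/77


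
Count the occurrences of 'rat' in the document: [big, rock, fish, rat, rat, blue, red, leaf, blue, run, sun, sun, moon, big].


Document has 14 words
Scanning for 'rat':
Found at positions: [3, 4]
Count = 2

2


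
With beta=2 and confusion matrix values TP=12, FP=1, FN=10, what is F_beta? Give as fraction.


P = TP/(TP+FP) = 12/13 = 12/13
R = TP/(TP+FN) = 12/22 = 6/11
beta^2 = 2^2 = 4
(1 + beta^2) = 5
Numerator = (1+beta^2)*P*R = 360/143
Denominator = beta^2*P + R = 48/13 + 6/11 = 606/143
F_beta = 60/101

60/101


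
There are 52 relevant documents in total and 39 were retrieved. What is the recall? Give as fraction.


Recall = retrieved_relevant / total_relevant
= 39 / 52
= 39 / (39 + 13)
= 3/4

3/4


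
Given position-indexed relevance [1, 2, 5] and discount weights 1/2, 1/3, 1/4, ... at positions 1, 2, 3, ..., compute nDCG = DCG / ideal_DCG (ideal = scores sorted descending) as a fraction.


Position discount weights w_i = 1/(i+1) for i=1..3:
Weights = [1/2, 1/3, 1/4]
Actual relevance: [1, 2, 5]
DCG = 1/2 + 2/3 + 5/4 = 29/12
Ideal relevance (sorted desc): [5, 2, 1]
Ideal DCG = 5/2 + 2/3 + 1/4 = 41/12
nDCG = DCG / ideal_DCG = 29/12 / 41/12 = 29/41

29/41


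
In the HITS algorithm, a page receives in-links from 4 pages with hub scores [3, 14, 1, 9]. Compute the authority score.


Authority = sum of hub scores of in-linkers
In-link 1: hub score = 3
In-link 2: hub score = 14
In-link 3: hub score = 1
In-link 4: hub score = 9
Authority = 3 + 14 + 1 + 9 = 27

27


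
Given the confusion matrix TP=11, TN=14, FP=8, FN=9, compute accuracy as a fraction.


Accuracy = (TP + TN) / (TP + TN + FP + FN)
TP + TN = 11 + 14 = 25
Total = 11 + 14 + 8 + 9 = 42
Accuracy = 25 / 42 = 25/42

25/42


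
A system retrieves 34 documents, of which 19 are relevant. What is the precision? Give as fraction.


Precision = relevant_retrieved / total_retrieved
= 19 / 34
= 19 / (19 + 15)
= 19/34

19/34


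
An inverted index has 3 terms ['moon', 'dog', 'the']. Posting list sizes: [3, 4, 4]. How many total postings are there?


Summing posting list sizes:
'moon': 3 postings
'dog': 4 postings
'the': 4 postings
Total = 3 + 4 + 4 = 11

11


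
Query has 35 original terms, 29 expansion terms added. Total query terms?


Original terms: 35
Expansion terms: 29
Total = 35 + 29 = 64

64


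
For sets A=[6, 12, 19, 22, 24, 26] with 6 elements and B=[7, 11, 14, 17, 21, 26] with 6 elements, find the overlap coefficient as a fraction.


A intersect B = [26]
|A intersect B| = 1
min(|A|, |B|) = min(6, 6) = 6
Overlap = 1 / 6 = 1/6

1/6


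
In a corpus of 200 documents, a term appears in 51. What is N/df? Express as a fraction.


IDF ratio = N / df
= 200 / 51
= 200/51

200/51


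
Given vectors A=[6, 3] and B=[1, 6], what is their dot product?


Dot product = sum of element-wise products
A[0]*B[0] = 6*1 = 6
A[1]*B[1] = 3*6 = 18
Sum = 6 + 18 = 24

24


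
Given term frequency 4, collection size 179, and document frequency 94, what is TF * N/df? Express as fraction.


TF * (N/df)
= 4 * (179/94)
= 4 * 179/94
= 358/47

358/47


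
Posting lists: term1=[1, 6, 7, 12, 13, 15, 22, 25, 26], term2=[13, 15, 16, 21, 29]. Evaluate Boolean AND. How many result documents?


Boolean AND: find intersection of posting lists
term1 docs: [1, 6, 7, 12, 13, 15, 22, 25, 26]
term2 docs: [13, 15, 16, 21, 29]
Intersection: [13, 15]
|intersection| = 2

2


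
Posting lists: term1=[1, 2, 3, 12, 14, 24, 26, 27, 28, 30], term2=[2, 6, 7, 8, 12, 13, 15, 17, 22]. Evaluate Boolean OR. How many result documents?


Boolean OR: find union of posting lists
term1 docs: [1, 2, 3, 12, 14, 24, 26, 27, 28, 30]
term2 docs: [2, 6, 7, 8, 12, 13, 15, 17, 22]
Union: [1, 2, 3, 6, 7, 8, 12, 13, 14, 15, 17, 22, 24, 26, 27, 28, 30]
|union| = 17

17


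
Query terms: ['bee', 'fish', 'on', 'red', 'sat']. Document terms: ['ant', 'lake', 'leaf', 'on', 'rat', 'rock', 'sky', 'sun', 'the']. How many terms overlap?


Query terms: ['bee', 'fish', 'on', 'red', 'sat']
Document terms: ['ant', 'lake', 'leaf', 'on', 'rat', 'rock', 'sky', 'sun', 'the']
Common terms: ['on']
Overlap count = 1

1


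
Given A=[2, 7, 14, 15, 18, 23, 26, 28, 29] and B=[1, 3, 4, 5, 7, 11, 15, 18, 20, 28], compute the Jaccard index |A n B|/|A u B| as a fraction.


A intersect B = [7, 15, 18, 28]
|A intersect B| = 4
A union B = [1, 2, 3, 4, 5, 7, 11, 14, 15, 18, 20, 23, 26, 28, 29]
|A union B| = 15
Jaccard = 4/15 = 4/15

4/15


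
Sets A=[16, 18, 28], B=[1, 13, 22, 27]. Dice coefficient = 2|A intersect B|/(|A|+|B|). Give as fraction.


A intersect B = []
|A intersect B| = 0
|A| = 3, |B| = 4
Dice = 2*0 / (3+4)
= 0 / 7 = 0

0


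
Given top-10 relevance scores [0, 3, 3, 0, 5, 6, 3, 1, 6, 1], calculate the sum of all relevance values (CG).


Cumulative Gain = sum of relevance scores
Position 1: rel=0, running sum=0
Position 2: rel=3, running sum=3
Position 3: rel=3, running sum=6
Position 4: rel=0, running sum=6
Position 5: rel=5, running sum=11
Position 6: rel=6, running sum=17
Position 7: rel=3, running sum=20
Position 8: rel=1, running sum=21
Position 9: rel=6, running sum=27
Position 10: rel=1, running sum=28
CG = 28

28


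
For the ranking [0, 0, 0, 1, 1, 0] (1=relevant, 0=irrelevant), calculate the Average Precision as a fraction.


Computing P@k for each relevant position:
Position 1: not relevant
Position 2: not relevant
Position 3: not relevant
Position 4: relevant, P@4 = 1/4 = 1/4
Position 5: relevant, P@5 = 2/5 = 2/5
Position 6: not relevant
Sum of P@k = 1/4 + 2/5 = 13/20
AP = 13/20 / 2 = 13/40

13/40


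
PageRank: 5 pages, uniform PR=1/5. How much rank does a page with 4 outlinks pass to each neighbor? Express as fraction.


Initial PR = 1/5 = 1/5
Outlinks = 4
Contribution per link = PR / outlinks
= 1/5 / 4
= 1/20

1/20


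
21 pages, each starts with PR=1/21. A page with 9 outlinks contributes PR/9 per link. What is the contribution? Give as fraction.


Initial PR = 1/21 = 1/21
Outlinks = 9
Contribution per link = PR / outlinks
= 1/21 / 9
= 1/189

1/189


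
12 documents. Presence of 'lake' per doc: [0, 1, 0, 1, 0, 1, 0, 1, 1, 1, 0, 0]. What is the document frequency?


Checking each document for 'lake':
Doc 1: absent
Doc 2: present
Doc 3: absent
Doc 4: present
Doc 5: absent
Doc 6: present
Doc 7: absent
Doc 8: present
Doc 9: present
Doc 10: present
Doc 11: absent
Doc 12: absent
df = sum of presences = 0 + 1 + 0 + 1 + 0 + 1 + 0 + 1 + 1 + 1 + 0 + 0 = 6

6


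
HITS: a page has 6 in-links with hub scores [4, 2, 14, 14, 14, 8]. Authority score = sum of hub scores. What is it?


Authority = sum of hub scores of in-linkers
In-link 1: hub score = 4
In-link 2: hub score = 2
In-link 3: hub score = 14
In-link 4: hub score = 14
In-link 5: hub score = 14
In-link 6: hub score = 8
Authority = 4 + 2 + 14 + 14 + 14 + 8 = 56

56


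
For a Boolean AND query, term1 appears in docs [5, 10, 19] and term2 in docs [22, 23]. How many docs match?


Boolean AND: find intersection of posting lists
term1 docs: [5, 10, 19]
term2 docs: [22, 23]
Intersection: []
|intersection| = 0

0


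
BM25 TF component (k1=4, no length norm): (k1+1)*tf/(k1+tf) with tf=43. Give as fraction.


BM25 TF component = (k1+1)*tf / (k1+tf)
k1 = 4, tf = 43
Numerator = (4+1)*43 = 215
Denominator = 4 + 43 = 47
= 215/47 = 215/47

215/47


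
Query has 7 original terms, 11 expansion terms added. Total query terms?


Original terms: 7
Expansion terms: 11
Total = 7 + 11 = 18

18


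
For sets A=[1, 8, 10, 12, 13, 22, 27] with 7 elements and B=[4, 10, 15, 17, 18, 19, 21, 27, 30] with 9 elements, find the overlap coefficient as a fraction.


A intersect B = [10, 27]
|A intersect B| = 2
min(|A|, |B|) = min(7, 9) = 7
Overlap = 2 / 7 = 2/7

2/7


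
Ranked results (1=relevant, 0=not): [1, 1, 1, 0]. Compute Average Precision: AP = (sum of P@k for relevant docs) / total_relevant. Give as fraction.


Computing P@k for each relevant position:
Position 1: relevant, P@1 = 1/1 = 1
Position 2: relevant, P@2 = 2/2 = 1
Position 3: relevant, P@3 = 3/3 = 1
Position 4: not relevant
Sum of P@k = 1 + 1 + 1 = 3
AP = 3 / 3 = 1

1


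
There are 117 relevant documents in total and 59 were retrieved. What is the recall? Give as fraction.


Recall = retrieved_relevant / total_relevant
= 59 / 117
= 59 / (59 + 58)
= 59/117

59/117


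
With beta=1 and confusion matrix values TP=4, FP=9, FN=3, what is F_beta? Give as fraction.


P = TP/(TP+FP) = 4/13 = 4/13
R = TP/(TP+FN) = 4/7 = 4/7
beta^2 = 1^2 = 1
(1 + beta^2) = 2
Numerator = (1+beta^2)*P*R = 32/91
Denominator = beta^2*P + R = 4/13 + 4/7 = 80/91
F_beta = 2/5

2/5


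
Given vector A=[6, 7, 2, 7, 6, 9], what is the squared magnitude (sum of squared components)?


|A|^2 = sum of squared components
A[0]^2 = 6^2 = 36
A[1]^2 = 7^2 = 49
A[2]^2 = 2^2 = 4
A[3]^2 = 7^2 = 49
A[4]^2 = 6^2 = 36
A[5]^2 = 9^2 = 81
Sum = 36 + 49 + 4 + 49 + 36 + 81 = 255

255


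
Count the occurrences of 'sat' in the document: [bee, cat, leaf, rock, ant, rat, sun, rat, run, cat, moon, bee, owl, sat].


Document has 14 words
Scanning for 'sat':
Found at positions: [13]
Count = 1

1


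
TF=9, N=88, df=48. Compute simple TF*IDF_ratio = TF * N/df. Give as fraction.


TF * (N/df)
= 9 * (88/48)
= 9 * 11/6
= 33/2

33/2


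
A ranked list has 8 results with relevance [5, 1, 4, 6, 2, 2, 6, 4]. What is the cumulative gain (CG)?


Cumulative Gain = sum of relevance scores
Position 1: rel=5, running sum=5
Position 2: rel=1, running sum=6
Position 3: rel=4, running sum=10
Position 4: rel=6, running sum=16
Position 5: rel=2, running sum=18
Position 6: rel=2, running sum=20
Position 7: rel=6, running sum=26
Position 8: rel=4, running sum=30
CG = 30

30


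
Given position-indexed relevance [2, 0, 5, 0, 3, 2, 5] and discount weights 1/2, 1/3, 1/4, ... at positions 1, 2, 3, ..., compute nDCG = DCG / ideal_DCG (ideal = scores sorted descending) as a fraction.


Position discount weights w_i = 1/(i+1) for i=1..7:
Weights = [1/2, 1/3, 1/4, 1/5, 1/6, 1/7, 1/8]
Actual relevance: [2, 0, 5, 0, 3, 2, 5]
DCG = 2/2 + 0/3 + 5/4 + 0/5 + 3/6 + 2/7 + 5/8 = 205/56
Ideal relevance (sorted desc): [5, 5, 3, 2, 2, 0, 0]
Ideal DCG = 5/2 + 5/3 + 3/4 + 2/5 + 2/6 + 0/7 + 0/8 = 113/20
nDCG = DCG / ideal_DCG = 205/56 / 113/20 = 1025/1582

1025/1582


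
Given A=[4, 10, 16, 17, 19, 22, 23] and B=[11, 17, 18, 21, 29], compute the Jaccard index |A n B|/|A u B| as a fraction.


A intersect B = [17]
|A intersect B| = 1
A union B = [4, 10, 11, 16, 17, 18, 19, 21, 22, 23, 29]
|A union B| = 11
Jaccard = 1/11 = 1/11

1/11


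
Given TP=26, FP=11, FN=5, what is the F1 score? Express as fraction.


F1 = 2 * P * R / (P + R)
P = TP/(TP+FP) = 26/37 = 26/37
R = TP/(TP+FN) = 26/31 = 26/31
2 * P * R = 2 * 26/37 * 26/31 = 1352/1147
P + R = 26/37 + 26/31 = 1768/1147
F1 = 1352/1147 / 1768/1147 = 13/17

13/17


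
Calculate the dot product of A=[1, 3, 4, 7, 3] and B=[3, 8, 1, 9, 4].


Dot product = sum of element-wise products
A[0]*B[0] = 1*3 = 3
A[1]*B[1] = 3*8 = 24
A[2]*B[2] = 4*1 = 4
A[3]*B[3] = 7*9 = 63
A[4]*B[4] = 3*4 = 12
Sum = 3 + 24 + 4 + 63 + 12 = 106

106


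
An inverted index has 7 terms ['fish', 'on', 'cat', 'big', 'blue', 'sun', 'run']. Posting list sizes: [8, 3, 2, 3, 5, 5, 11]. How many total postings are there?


Summing posting list sizes:
'fish': 8 postings
'on': 3 postings
'cat': 2 postings
'big': 3 postings
'blue': 5 postings
'sun': 5 postings
'run': 11 postings
Total = 8 + 3 + 2 + 3 + 5 + 5 + 11 = 37

37


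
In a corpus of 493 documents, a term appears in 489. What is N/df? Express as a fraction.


IDF ratio = N / df
= 493 / 489
= 493/489

493/489


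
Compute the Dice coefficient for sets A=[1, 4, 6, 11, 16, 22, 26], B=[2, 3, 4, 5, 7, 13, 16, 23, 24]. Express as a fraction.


A intersect B = [4, 16]
|A intersect B| = 2
|A| = 7, |B| = 9
Dice = 2*2 / (7+9)
= 4 / 16 = 1/4

1/4


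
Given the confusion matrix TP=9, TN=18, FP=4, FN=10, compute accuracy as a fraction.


Accuracy = (TP + TN) / (TP + TN + FP + FN)
TP + TN = 9 + 18 = 27
Total = 9 + 18 + 4 + 10 = 41
Accuracy = 27 / 41 = 27/41

27/41


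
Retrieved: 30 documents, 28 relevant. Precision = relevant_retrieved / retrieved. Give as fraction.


Precision = relevant_retrieved / total_retrieved
= 28 / 30
= 28 / (28 + 2)
= 14/15

14/15


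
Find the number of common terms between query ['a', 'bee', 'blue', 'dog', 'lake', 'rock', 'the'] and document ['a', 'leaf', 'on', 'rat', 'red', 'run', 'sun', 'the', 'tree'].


Query terms: ['a', 'bee', 'blue', 'dog', 'lake', 'rock', 'the']
Document terms: ['a', 'leaf', 'on', 'rat', 'red', 'run', 'sun', 'the', 'tree']
Common terms: ['a', 'the']
Overlap count = 2

2


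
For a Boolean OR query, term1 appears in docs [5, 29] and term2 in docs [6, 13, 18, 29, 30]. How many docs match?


Boolean OR: find union of posting lists
term1 docs: [5, 29]
term2 docs: [6, 13, 18, 29, 30]
Union: [5, 6, 13, 18, 29, 30]
|union| = 6

6


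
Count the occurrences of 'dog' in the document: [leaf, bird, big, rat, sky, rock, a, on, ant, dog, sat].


Document has 11 words
Scanning for 'dog':
Found at positions: [9]
Count = 1

1


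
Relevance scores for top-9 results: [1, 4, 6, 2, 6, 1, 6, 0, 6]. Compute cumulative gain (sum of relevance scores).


Cumulative Gain = sum of relevance scores
Position 1: rel=1, running sum=1
Position 2: rel=4, running sum=5
Position 3: rel=6, running sum=11
Position 4: rel=2, running sum=13
Position 5: rel=6, running sum=19
Position 6: rel=1, running sum=20
Position 7: rel=6, running sum=26
Position 8: rel=0, running sum=26
Position 9: rel=6, running sum=32
CG = 32

32


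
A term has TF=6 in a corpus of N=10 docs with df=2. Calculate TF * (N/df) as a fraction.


TF * (N/df)
= 6 * (10/2)
= 6 * 5
= 30

30


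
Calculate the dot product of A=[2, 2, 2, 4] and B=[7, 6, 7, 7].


Dot product = sum of element-wise products
A[0]*B[0] = 2*7 = 14
A[1]*B[1] = 2*6 = 12
A[2]*B[2] = 2*7 = 14
A[3]*B[3] = 4*7 = 28
Sum = 14 + 12 + 14 + 28 = 68

68


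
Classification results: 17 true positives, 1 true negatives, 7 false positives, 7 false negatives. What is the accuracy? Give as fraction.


Accuracy = (TP + TN) / (TP + TN + FP + FN)
TP + TN = 17 + 1 = 18
Total = 17 + 1 + 7 + 7 = 32
Accuracy = 18 / 32 = 9/16

9/16


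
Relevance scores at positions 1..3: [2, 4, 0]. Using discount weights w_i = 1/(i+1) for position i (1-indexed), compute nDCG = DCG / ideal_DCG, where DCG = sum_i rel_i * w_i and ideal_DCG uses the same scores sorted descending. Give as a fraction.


Position discount weights w_i = 1/(i+1) for i=1..3:
Weights = [1/2, 1/3, 1/4]
Actual relevance: [2, 4, 0]
DCG = 2/2 + 4/3 + 0/4 = 7/3
Ideal relevance (sorted desc): [4, 2, 0]
Ideal DCG = 4/2 + 2/3 + 0/4 = 8/3
nDCG = DCG / ideal_DCG = 7/3 / 8/3 = 7/8

7/8


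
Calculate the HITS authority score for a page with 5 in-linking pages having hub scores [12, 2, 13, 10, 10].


Authority = sum of hub scores of in-linkers
In-link 1: hub score = 12
In-link 2: hub score = 2
In-link 3: hub score = 13
In-link 4: hub score = 10
In-link 5: hub score = 10
Authority = 12 + 2 + 13 + 10 + 10 = 47

47


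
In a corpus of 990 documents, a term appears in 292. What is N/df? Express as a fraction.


IDF ratio = N / df
= 990 / 292
= 495/146

495/146


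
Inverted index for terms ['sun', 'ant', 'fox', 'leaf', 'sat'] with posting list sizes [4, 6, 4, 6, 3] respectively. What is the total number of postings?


Summing posting list sizes:
'sun': 4 postings
'ant': 6 postings
'fox': 4 postings
'leaf': 6 postings
'sat': 3 postings
Total = 4 + 6 + 4 + 6 + 3 = 23

23


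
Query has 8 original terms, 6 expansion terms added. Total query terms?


Original terms: 8
Expansion terms: 6
Total = 8 + 6 = 14

14


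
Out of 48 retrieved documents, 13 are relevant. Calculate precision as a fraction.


Precision = relevant_retrieved / total_retrieved
= 13 / 48
= 13 / (13 + 35)
= 13/48

13/48


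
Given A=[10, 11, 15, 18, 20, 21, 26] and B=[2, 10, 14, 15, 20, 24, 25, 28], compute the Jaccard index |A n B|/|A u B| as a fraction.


A intersect B = [10, 15, 20]
|A intersect B| = 3
A union B = [2, 10, 11, 14, 15, 18, 20, 21, 24, 25, 26, 28]
|A union B| = 12
Jaccard = 3/12 = 1/4

1/4


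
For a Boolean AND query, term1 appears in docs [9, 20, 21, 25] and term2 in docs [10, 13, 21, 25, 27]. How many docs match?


Boolean AND: find intersection of posting lists
term1 docs: [9, 20, 21, 25]
term2 docs: [10, 13, 21, 25, 27]
Intersection: [21, 25]
|intersection| = 2

2


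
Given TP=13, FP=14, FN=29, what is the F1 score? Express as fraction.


F1 = 2 * P * R / (P + R)
P = TP/(TP+FP) = 13/27 = 13/27
R = TP/(TP+FN) = 13/42 = 13/42
2 * P * R = 2 * 13/27 * 13/42 = 169/567
P + R = 13/27 + 13/42 = 299/378
F1 = 169/567 / 299/378 = 26/69

26/69


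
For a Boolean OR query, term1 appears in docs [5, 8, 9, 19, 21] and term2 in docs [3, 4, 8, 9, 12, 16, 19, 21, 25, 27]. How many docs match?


Boolean OR: find union of posting lists
term1 docs: [5, 8, 9, 19, 21]
term2 docs: [3, 4, 8, 9, 12, 16, 19, 21, 25, 27]
Union: [3, 4, 5, 8, 9, 12, 16, 19, 21, 25, 27]
|union| = 11

11


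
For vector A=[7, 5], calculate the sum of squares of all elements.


|A|^2 = sum of squared components
A[0]^2 = 7^2 = 49
A[1]^2 = 5^2 = 25
Sum = 49 + 25 = 74

74


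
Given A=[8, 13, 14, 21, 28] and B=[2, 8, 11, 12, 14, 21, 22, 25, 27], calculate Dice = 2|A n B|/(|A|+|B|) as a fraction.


A intersect B = [8, 14, 21]
|A intersect B| = 3
|A| = 5, |B| = 9
Dice = 2*3 / (5+9)
= 6 / 14 = 3/7

3/7


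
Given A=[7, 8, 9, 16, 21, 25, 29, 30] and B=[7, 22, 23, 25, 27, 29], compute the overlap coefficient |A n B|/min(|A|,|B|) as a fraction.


A intersect B = [7, 25, 29]
|A intersect B| = 3
min(|A|, |B|) = min(8, 6) = 6
Overlap = 3 / 6 = 1/2

1/2


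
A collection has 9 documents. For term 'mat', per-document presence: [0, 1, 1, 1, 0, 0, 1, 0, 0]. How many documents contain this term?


Checking each document for 'mat':
Doc 1: absent
Doc 2: present
Doc 3: present
Doc 4: present
Doc 5: absent
Doc 6: absent
Doc 7: present
Doc 8: absent
Doc 9: absent
df = sum of presences = 0 + 1 + 1 + 1 + 0 + 0 + 1 + 0 + 0 = 4

4


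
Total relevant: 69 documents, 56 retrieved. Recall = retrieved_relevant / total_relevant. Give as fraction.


Recall = retrieved_relevant / total_relevant
= 56 / 69
= 56 / (56 + 13)
= 56/69

56/69


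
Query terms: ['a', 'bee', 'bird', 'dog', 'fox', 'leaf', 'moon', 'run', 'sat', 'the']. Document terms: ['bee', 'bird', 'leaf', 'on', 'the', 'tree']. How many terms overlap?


Query terms: ['a', 'bee', 'bird', 'dog', 'fox', 'leaf', 'moon', 'run', 'sat', 'the']
Document terms: ['bee', 'bird', 'leaf', 'on', 'the', 'tree']
Common terms: ['bee', 'bird', 'leaf', 'the']
Overlap count = 4

4


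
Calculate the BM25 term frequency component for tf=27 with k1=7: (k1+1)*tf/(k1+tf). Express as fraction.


BM25 TF component = (k1+1)*tf / (k1+tf)
k1 = 7, tf = 27
Numerator = (7+1)*27 = 216
Denominator = 7 + 27 = 34
= 216/34 = 108/17

108/17


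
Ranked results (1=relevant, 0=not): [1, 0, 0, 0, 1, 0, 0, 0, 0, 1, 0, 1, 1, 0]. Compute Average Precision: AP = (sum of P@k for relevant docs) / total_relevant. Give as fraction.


Computing P@k for each relevant position:
Position 1: relevant, P@1 = 1/1 = 1
Position 2: not relevant
Position 3: not relevant
Position 4: not relevant
Position 5: relevant, P@5 = 2/5 = 2/5
Position 6: not relevant
Position 7: not relevant
Position 8: not relevant
Position 9: not relevant
Position 10: relevant, P@10 = 3/10 = 3/10
Position 11: not relevant
Position 12: relevant, P@12 = 4/12 = 1/3
Position 13: relevant, P@13 = 5/13 = 5/13
Position 14: not relevant
Sum of P@k = 1 + 2/5 + 3/10 + 1/3 + 5/13 = 943/390
AP = 943/390 / 5 = 943/1950

943/1950


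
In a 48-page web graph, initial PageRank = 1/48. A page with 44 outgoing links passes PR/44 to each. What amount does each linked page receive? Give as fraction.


Initial PR = 1/48 = 1/48
Outlinks = 44
Contribution per link = PR / outlinks
= 1/48 / 44
= 1/2112

1/2112


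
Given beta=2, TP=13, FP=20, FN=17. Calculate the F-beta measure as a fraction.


P = TP/(TP+FP) = 13/33 = 13/33
R = TP/(TP+FN) = 13/30 = 13/30
beta^2 = 2^2 = 4
(1 + beta^2) = 5
Numerator = (1+beta^2)*P*R = 169/198
Denominator = beta^2*P + R = 52/33 + 13/30 = 221/110
F_beta = 65/153

65/153


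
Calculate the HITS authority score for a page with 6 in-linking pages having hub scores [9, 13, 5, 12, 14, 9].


Authority = sum of hub scores of in-linkers
In-link 1: hub score = 9
In-link 2: hub score = 13
In-link 3: hub score = 5
In-link 4: hub score = 12
In-link 5: hub score = 14
In-link 6: hub score = 9
Authority = 9 + 13 + 5 + 12 + 14 + 9 = 62

62


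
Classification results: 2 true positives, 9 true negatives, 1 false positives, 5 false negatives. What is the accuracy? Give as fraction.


Accuracy = (TP + TN) / (TP + TN + FP + FN)
TP + TN = 2 + 9 = 11
Total = 2 + 9 + 1 + 5 = 17
Accuracy = 11 / 17 = 11/17

11/17


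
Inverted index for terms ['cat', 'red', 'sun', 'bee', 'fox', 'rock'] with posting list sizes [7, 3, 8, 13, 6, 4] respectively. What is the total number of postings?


Summing posting list sizes:
'cat': 7 postings
'red': 3 postings
'sun': 8 postings
'bee': 13 postings
'fox': 6 postings
'rock': 4 postings
Total = 7 + 3 + 8 + 13 + 6 + 4 = 41

41


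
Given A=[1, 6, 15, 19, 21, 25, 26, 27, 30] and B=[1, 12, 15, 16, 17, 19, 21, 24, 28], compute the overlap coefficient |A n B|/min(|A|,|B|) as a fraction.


A intersect B = [1, 15, 19, 21]
|A intersect B| = 4
min(|A|, |B|) = min(9, 9) = 9
Overlap = 4 / 9 = 4/9

4/9


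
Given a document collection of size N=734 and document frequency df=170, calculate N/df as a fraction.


IDF ratio = N / df
= 734 / 170
= 367/85

367/85


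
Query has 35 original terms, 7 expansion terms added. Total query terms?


Original terms: 35
Expansion terms: 7
Total = 35 + 7 = 42

42


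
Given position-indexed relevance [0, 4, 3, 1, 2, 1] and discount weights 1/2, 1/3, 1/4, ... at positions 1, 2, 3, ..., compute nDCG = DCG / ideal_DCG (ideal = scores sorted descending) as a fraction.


Position discount weights w_i = 1/(i+1) for i=1..6:
Weights = [1/2, 1/3, 1/4, 1/5, 1/6, 1/7]
Actual relevance: [0, 4, 3, 1, 2, 1]
DCG = 0/2 + 4/3 + 3/4 + 1/5 + 2/6 + 1/7 = 1159/420
Ideal relevance (sorted desc): [4, 3, 2, 1, 1, 0]
Ideal DCG = 4/2 + 3/3 + 2/4 + 1/5 + 1/6 + 0/7 = 58/15
nDCG = DCG / ideal_DCG = 1159/420 / 58/15 = 1159/1624

1159/1624


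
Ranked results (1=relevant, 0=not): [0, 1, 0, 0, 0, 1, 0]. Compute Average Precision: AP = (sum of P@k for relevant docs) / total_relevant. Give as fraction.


Computing P@k for each relevant position:
Position 1: not relevant
Position 2: relevant, P@2 = 1/2 = 1/2
Position 3: not relevant
Position 4: not relevant
Position 5: not relevant
Position 6: relevant, P@6 = 2/6 = 1/3
Position 7: not relevant
Sum of P@k = 1/2 + 1/3 = 5/6
AP = 5/6 / 2 = 5/12

5/12


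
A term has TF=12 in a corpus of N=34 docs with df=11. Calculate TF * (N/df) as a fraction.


TF * (N/df)
= 12 * (34/11)
= 12 * 34/11
= 408/11

408/11


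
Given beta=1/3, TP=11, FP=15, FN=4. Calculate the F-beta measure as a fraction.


P = TP/(TP+FP) = 11/26 = 11/26
R = TP/(TP+FN) = 11/15 = 11/15
beta^2 = 1/3^2 = 1/9
(1 + beta^2) = 10/9
Numerator = (1+beta^2)*P*R = 121/351
Denominator = beta^2*P + R = 11/234 + 11/15 = 913/1170
F_beta = 110/249

110/249


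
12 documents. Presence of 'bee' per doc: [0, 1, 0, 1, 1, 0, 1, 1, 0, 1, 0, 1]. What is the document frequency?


Checking each document for 'bee':
Doc 1: absent
Doc 2: present
Doc 3: absent
Doc 4: present
Doc 5: present
Doc 6: absent
Doc 7: present
Doc 8: present
Doc 9: absent
Doc 10: present
Doc 11: absent
Doc 12: present
df = sum of presences = 0 + 1 + 0 + 1 + 1 + 0 + 1 + 1 + 0 + 1 + 0 + 1 = 7

7
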